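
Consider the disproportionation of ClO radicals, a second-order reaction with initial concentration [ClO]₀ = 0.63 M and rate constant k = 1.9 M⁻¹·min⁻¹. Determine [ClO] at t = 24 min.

0.02119 M

Step 1: For a second-order reaction: 1/[ClO] = 1/[ClO]₀ + kt
Step 2: 1/[ClO] = 1/0.63 + 1.9 × 24
Step 3: 1/[ClO] = 1.587 + 45.6 = 47.19
Step 4: [ClO] = 1/47.19 = 0.02119 M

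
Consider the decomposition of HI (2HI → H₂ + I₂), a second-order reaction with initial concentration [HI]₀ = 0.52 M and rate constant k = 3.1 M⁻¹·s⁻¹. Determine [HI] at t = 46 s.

0.006919 M

Step 1: For a second-order reaction: 1/[HI] = 1/[HI]₀ + kt
Step 2: 1/[HI] = 1/0.52 + 3.1 × 46
Step 3: 1/[HI] = 1.923 + 142.6 = 144.5
Step 4: [HI] = 1/144.5 = 0.006919 M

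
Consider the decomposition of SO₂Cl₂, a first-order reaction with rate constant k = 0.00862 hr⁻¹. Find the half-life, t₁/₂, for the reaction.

80.41 hr

Step 1: For a first-order reaction, t₁/₂ = ln(2)/k
Step 2: t₁/₂ = ln(2)/0.00862
Step 3: t₁/₂ = 0.6931/0.00862 = 80.41 hr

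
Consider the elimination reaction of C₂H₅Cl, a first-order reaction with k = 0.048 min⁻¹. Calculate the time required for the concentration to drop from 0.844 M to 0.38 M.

16.62 min

Step 1: For first-order: t = ln([C₂H₅Cl]₀/[C₂H₅Cl])/k
Step 2: t = ln(0.844/0.38)/0.048
Step 3: t = ln(2.221)/0.048
Step 4: t = 0.798/0.048 = 16.62 min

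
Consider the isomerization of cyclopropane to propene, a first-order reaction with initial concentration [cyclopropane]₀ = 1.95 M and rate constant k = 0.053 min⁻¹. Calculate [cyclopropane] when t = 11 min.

1.089 M

Step 1: For a first-order reaction: [cyclopropane] = [cyclopropane]₀ × e^(-kt)
Step 2: [cyclopropane] = 1.95 × e^(-0.053 × 11)
Step 3: [cyclopropane] = 1.95 × e^(-0.583)
Step 4: [cyclopropane] = 1.95 × 0.558221 = 1.089 M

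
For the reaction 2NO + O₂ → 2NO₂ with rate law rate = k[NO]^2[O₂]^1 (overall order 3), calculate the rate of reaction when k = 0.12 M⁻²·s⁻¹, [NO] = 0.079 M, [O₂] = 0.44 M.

0.0003295 M/s

Step 1: The rate law is rate = k[NO]^2[O₂]^1, overall order = 2+1 = 3
Step 2: Substitute values: rate = 0.12 × (0.079)^2 × (0.44)^1
Step 3: rate = 0.12 × 0.006241 × 0.44 = 0.000329525 M/s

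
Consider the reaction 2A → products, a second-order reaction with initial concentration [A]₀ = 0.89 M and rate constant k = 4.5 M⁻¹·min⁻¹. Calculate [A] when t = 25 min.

0.008801 M

Step 1: For a second-order reaction: 1/[A] = 1/[A]₀ + kt
Step 2: 1/[A] = 1/0.89 + 4.5 × 25
Step 3: 1/[A] = 1.124 + 112.5 = 113.6
Step 4: [A] = 1/113.6 = 0.008801 M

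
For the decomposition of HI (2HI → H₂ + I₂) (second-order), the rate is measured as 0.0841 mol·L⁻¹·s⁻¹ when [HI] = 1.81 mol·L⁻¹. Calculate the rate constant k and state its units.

0.02567 (mol·L⁻¹)⁻¹·s⁻¹

Step 1: rate = k[HI]^2, so k = rate / [HI]^2.
Step 2: k = 0.0841 / (1.81)^2 = 0.0841 / 3.276.
Step 3: k = 0.02567 (mol·L⁻¹)⁻¹·s⁻¹.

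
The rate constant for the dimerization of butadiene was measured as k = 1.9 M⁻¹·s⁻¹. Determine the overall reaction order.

second order (2)

Step 1: The units of k for an nth-order reaction are (concentration)^(1-n)·(time)⁻¹.
Step 2: Here k has units M⁻¹·s⁻¹, so the concentration exponent is -1.
Step 3: 1 - n = -1 ⇒ n = 2. The reaction is second order.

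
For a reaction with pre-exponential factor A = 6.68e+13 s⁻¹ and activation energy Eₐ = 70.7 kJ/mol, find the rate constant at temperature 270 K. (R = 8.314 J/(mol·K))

1.40e+00 s⁻¹

Step 1: Use the Arrhenius equation: k = A × exp(-Eₐ/RT)
Step 2: Convert Eₐ to J/mol: 70.7 kJ/mol = 70700 J/mol
Step 3: Calculate the exponent: -Eₐ/(RT) = -70700/(8.314 × 270) = -31.49529
Step 4: k = 6.68e+13 × exp(-31.49529)
Step 5: k = 6.68e+13 × 2.09783e-14 = 1.4014e+00 s⁻¹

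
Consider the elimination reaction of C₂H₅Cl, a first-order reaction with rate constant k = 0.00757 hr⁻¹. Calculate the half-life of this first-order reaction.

91.57 hr

Step 1: For a first-order reaction, t₁/₂ = ln(2)/k
Step 2: t₁/₂ = ln(2)/0.00757
Step 3: t₁/₂ = 0.6931/0.00757 = 91.57 hr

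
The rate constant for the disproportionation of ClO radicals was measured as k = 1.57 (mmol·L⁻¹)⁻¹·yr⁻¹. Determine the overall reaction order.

second order (2)

Step 1: The units of k for an nth-order reaction are (concentration)^(1-n)·(time)⁻¹.
Step 2: Here k has units (mmol·L⁻¹)⁻¹·yr⁻¹, so the concentration exponent is -1.
Step 3: 1 - n = -1 ⇒ n = 2. The reaction is second order.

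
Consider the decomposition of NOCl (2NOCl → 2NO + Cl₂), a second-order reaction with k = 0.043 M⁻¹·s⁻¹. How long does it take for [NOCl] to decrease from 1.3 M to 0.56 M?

23.64 s

Step 1: For second-order: t = (1/[NOCl] - 1/[NOCl]₀)/k
Step 2: t = (1/0.56 - 1/1.3)/0.043
Step 3: t = (1.786 - 0.7692)/0.043
Step 4: t = 1.016/0.043 = 23.64 s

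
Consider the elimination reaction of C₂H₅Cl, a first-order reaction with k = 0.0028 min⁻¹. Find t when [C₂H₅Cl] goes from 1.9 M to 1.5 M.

84.42 min

Step 1: For first-order: t = ln([C₂H₅Cl]₀/[C₂H₅Cl])/k
Step 2: t = ln(1.9/1.5)/0.0028
Step 3: t = ln(1.267)/0.0028
Step 4: t = 0.2364/0.0028 = 84.42 min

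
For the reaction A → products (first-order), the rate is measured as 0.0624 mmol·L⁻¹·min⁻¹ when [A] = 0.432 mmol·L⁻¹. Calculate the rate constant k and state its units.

0.1444 min⁻¹

Step 1: rate = k[A]^1, so k = rate / [A]^1.
Step 2: k = 0.0624 / (0.432)^1 = 0.0624 / 0.432.
Step 3: k = 0.1444 min⁻¹.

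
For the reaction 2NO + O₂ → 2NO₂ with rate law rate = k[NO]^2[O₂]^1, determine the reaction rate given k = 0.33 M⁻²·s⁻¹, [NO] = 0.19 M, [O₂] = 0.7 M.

0.008339 M/s

Step 1: The rate law is rate = k[NO]^2[O₂]^1
Step 2: Substitute: rate = 0.33 × (0.19)^2 × (0.7)^1
Step 3: rate = 0.33 × 0.0361 × 0.7 = 0.0083391 M/s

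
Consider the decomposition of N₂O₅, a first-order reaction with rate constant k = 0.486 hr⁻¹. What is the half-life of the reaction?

1.426 hr

Step 1: For a first-order reaction, t₁/₂ = ln(2)/k
Step 2: t₁/₂ = ln(2)/0.486
Step 3: t₁/₂ = 0.6931/0.486 = 1.426 hr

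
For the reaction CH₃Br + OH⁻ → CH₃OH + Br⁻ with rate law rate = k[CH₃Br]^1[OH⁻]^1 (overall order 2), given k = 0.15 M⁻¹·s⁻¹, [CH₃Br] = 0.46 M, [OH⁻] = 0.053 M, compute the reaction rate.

0.003657 M/s

Step 1: The rate law is rate = k[CH₃Br]^1[OH⁻]^1, overall order = 1+1 = 2
Step 2: Substitute values: rate = 0.15 × (0.46)^1 × (0.053)^1
Step 3: rate = 0.15 × 0.46 × 0.053 = 0.003657 M/s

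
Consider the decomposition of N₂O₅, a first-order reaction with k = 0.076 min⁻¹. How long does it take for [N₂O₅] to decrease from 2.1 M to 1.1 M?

8.508 min

Step 1: For first-order: t = ln([N₂O₅]₀/[N₂O₅])/k
Step 2: t = ln(2.1/1.1)/0.076
Step 3: t = ln(1.909)/0.076
Step 4: t = 0.6466/0.076 = 8.508 min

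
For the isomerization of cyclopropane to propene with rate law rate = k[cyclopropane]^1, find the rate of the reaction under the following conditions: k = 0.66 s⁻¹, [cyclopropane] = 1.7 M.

1.122 M/s

Step 1: Identify the rate law: rate = k[cyclopropane]^1
Step 2: Substitute values: rate = 0.66 × (1.7)^1
Step 3: Calculate: rate = 0.66 × 1.7 = 1.122 M/s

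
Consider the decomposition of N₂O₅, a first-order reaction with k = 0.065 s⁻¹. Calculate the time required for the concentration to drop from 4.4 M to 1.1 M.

21.33 s

Step 1: For first-order: t = ln([N₂O₅]₀/[N₂O₅])/k
Step 2: t = ln(4.4/1.1)/0.065
Step 3: t = ln(4)/0.065
Step 4: t = 1.386/0.065 = 21.33 s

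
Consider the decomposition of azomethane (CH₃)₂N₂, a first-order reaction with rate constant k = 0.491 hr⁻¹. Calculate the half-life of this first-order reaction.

1.412 hr

Step 1: For a first-order reaction, t₁/₂ = ln(2)/k
Step 2: t₁/₂ = ln(2)/0.491
Step 3: t₁/₂ = 0.6931/0.491 = 1.412 hr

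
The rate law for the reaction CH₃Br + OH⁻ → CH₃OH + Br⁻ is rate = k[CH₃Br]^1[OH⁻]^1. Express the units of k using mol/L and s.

(mol/L)⁻¹·s⁻¹

Step 1: Overall order = 1 + 1 = 2.
Step 2: rate has units mol/L·s⁻¹; [CH₃Br]^1[OH⁻]^1 has units (mol/L)^2.
Step 3: k = rate/([CH₃Br]^1[OH⁻]^1), so units of k = (mol/L)^(1-2)·s⁻¹ = (mol/L)⁻¹·s⁻¹.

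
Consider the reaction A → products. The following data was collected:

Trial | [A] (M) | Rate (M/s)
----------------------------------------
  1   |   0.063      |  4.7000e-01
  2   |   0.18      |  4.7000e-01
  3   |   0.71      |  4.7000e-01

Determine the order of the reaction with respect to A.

zeroth order (0)

Step 1: Compare trials - when concentration changes, rate stays constant.
Step 2: rate₂/rate₁ = 4.7000e-01/4.7000e-01 = 1
Step 3: [A]₂/[A]₁ = 0.18/0.063 = 2.857
Step 4: Since rate ratio ≈ (conc ratio)^0, the reaction is zeroth order.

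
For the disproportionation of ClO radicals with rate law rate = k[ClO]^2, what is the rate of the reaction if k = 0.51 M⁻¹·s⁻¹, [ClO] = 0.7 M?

0.2499 M/s

Step 1: Identify the rate law: rate = k[ClO]^2
Step 2: Substitute values: rate = 0.51 × (0.7)^2
Step 3: Calculate: rate = 0.51 × 0.49 = 0.2499 M/s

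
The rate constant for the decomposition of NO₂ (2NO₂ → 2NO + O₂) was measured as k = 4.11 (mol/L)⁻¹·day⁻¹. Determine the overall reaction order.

second order (2)

Step 1: The units of k for an nth-order reaction are (concentration)^(1-n)·(time)⁻¹.
Step 2: Here k has units (mol/L)⁻¹·day⁻¹, so the concentration exponent is -1.
Step 3: 1 - n = -1 ⇒ n = 2. The reaction is second order.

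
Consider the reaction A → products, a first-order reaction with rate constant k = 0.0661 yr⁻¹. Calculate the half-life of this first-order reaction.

10.49 yr

Step 1: For a first-order reaction, t₁/₂ = ln(2)/k
Step 2: t₁/₂ = ln(2)/0.0661
Step 3: t₁/₂ = 0.6931/0.0661 = 10.49 yr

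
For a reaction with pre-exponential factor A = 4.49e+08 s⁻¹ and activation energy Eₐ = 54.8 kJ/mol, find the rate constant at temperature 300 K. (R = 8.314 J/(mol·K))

1.29e-01 s⁻¹

Step 1: Use the Arrhenius equation: k = A × exp(-Eₐ/RT)
Step 2: Convert Eₐ to J/mol: 54.8 kJ/mol = 54800 J/mol
Step 3: Calculate the exponent: -Eₐ/(RT) = -54800/(8.314 × 300) = -21.97097
Step 4: k = 4.49e+08 × exp(-21.97097)
Step 5: k = 4.49e+08 × 2.87163e-10 = 1.2894e-01 s⁻¹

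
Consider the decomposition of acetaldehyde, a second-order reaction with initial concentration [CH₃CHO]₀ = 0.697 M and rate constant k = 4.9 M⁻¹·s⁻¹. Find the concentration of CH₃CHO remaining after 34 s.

0.005951 M

Step 1: For a second-order reaction: 1/[CH₃CHO] = 1/[CH₃CHO]₀ + kt
Step 2: 1/[CH₃CHO] = 1/0.697 + 4.9 × 34
Step 3: 1/[CH₃CHO] = 1.435 + 166.6 = 168
Step 4: [CH₃CHO] = 1/168 = 0.005951 M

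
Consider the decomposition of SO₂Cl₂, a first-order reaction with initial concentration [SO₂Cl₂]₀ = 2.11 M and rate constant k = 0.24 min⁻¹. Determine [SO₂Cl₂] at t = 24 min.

0.006649 M

Step 1: For a first-order reaction: [SO₂Cl₂] = [SO₂Cl₂]₀ × e^(-kt)
Step 2: [SO₂Cl₂] = 2.11 × e^(-0.24 × 24)
Step 3: [SO₂Cl₂] = 2.11 × e^(-5.76)
Step 4: [SO₂Cl₂] = 2.11 × 0.00315111 = 0.006649 M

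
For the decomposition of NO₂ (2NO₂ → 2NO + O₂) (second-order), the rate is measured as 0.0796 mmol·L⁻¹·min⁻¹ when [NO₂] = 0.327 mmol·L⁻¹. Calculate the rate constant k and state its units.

0.7444 (mmol·L⁻¹)⁻¹·min⁻¹

Step 1: rate = k[NO₂]^2, so k = rate / [NO₂]^2.
Step 2: k = 0.0796 / (0.327)^2 = 0.0796 / 0.1069.
Step 3: k = 0.7444 (mmol·L⁻¹)⁻¹·min⁻¹.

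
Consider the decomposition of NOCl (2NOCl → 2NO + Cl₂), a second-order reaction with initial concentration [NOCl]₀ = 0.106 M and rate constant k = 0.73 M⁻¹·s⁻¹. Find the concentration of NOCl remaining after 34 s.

0.02919 M

Step 1: For a second-order reaction: 1/[NOCl] = 1/[NOCl]₀ + kt
Step 2: 1/[NOCl] = 1/0.106 + 0.73 × 34
Step 3: 1/[NOCl] = 9.434 + 24.82 = 34.25
Step 4: [NOCl] = 1/34.25 = 0.02919 M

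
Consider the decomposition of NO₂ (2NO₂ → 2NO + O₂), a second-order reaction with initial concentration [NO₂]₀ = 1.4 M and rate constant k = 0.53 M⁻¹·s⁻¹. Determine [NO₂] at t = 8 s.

0.2018 M

Step 1: For a second-order reaction: 1/[NO₂] = 1/[NO₂]₀ + kt
Step 2: 1/[NO₂] = 1/1.4 + 0.53 × 8
Step 3: 1/[NO₂] = 0.7143 + 4.24 = 4.954
Step 4: [NO₂] = 1/4.954 = 0.2018 M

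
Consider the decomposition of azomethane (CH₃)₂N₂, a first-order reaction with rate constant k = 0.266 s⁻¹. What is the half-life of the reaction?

2.606 s

Step 1: For a first-order reaction, t₁/₂ = ln(2)/k
Step 2: t₁/₂ = ln(2)/0.266
Step 3: t₁/₂ = 0.6931/0.266 = 2.606 s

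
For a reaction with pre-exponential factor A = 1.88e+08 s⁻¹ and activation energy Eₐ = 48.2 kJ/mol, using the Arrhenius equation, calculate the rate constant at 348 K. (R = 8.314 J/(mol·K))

1.09e+01 s⁻¹

Step 1: Use the Arrhenius equation: k = A × exp(-Eₐ/RT)
Step 2: Convert Eₐ to J/mol: 48.2 kJ/mol = 48200 J/mol
Step 3: Calculate the exponent: -Eₐ/(RT) = -48200/(8.314 × 348) = -16.65934
Step 4: k = 1.88e+08 × exp(-16.65934)
Step 5: k = 1.88e+08 × 5.82024e-08 = 1.0942e+01 s⁻¹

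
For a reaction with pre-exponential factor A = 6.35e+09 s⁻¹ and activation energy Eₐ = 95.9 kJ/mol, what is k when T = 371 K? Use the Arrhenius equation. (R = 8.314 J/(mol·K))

2.00e-04 s⁻¹

Step 1: Use the Arrhenius equation: k = A × exp(-Eₐ/RT)
Step 2: Convert Eₐ to J/mol: 95.9 kJ/mol = 95900 J/mol
Step 3: Calculate the exponent: -Eₐ/(RT) = -95900/(8.314 × 371) = -31.09100
Step 4: k = 6.35e+09 × exp(-31.09100)
Step 5: k = 6.35e+09 × 3.14304e-14 = 1.9958e-04 s⁻¹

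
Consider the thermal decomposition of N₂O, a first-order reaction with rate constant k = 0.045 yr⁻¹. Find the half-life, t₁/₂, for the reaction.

15.4 yr

Step 1: For a first-order reaction, t₁/₂ = ln(2)/k
Step 2: t₁/₂ = ln(2)/0.045
Step 3: t₁/₂ = 0.6931/0.045 = 15.4 yr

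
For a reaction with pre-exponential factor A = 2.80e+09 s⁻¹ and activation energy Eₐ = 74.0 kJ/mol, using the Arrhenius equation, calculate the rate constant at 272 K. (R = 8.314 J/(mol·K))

1.72e-05 s⁻¹

Step 1: Use the Arrhenius equation: k = A × exp(-Eₐ/RT)
Step 2: Convert Eₐ to J/mol: 74.0 kJ/mol = 74000 J/mol
Step 3: Calculate the exponent: -Eₐ/(RT) = -74000/(8.314 × 272) = -32.72298
Step 4: k = 2.80e+09 × exp(-32.72298)
Step 5: k = 2.80e+09 × 6.14597e-15 = 1.7209e-05 s⁻¹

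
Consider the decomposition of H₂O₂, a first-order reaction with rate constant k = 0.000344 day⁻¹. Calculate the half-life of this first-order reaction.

2015 day

Step 1: For a first-order reaction, t₁/₂ = ln(2)/k
Step 2: t₁/₂ = ln(2)/0.000344
Step 3: t₁/₂ = 0.6931/0.000344 = 2015 day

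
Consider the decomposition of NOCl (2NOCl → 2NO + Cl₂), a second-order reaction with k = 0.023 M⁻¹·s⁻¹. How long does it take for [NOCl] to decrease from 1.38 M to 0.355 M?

90.97 s

Step 1: For second-order: t = (1/[NOCl] - 1/[NOCl]₀)/k
Step 2: t = (1/0.355 - 1/1.38)/0.023
Step 3: t = (2.817 - 0.7246)/0.023
Step 4: t = 2.092/0.023 = 90.97 s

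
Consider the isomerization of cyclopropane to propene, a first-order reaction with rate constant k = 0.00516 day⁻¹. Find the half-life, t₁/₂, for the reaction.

134.3 day

Step 1: For a first-order reaction, t₁/₂ = ln(2)/k
Step 2: t₁/₂ = ln(2)/0.00516
Step 3: t₁/₂ = 0.6931/0.00516 = 134.3 day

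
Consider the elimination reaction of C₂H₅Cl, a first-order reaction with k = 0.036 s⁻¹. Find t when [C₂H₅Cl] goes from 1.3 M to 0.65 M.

19.25 s

Step 1: For first-order: t = ln([C₂H₅Cl]₀/[C₂H₅Cl])/k
Step 2: t = ln(1.3/0.65)/0.036
Step 3: t = ln(2)/0.036
Step 4: t = 0.6931/0.036 = 19.25 s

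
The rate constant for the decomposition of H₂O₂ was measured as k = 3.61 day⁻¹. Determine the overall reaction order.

first order (1)

Step 1: The units of k for an nth-order reaction are (concentration)^(1-n)·(time)⁻¹.
Step 2: Here k has units day⁻¹, so the concentration exponent is 0.
Step 3: 1 - n = 0 ⇒ n = 1. The reaction is first order.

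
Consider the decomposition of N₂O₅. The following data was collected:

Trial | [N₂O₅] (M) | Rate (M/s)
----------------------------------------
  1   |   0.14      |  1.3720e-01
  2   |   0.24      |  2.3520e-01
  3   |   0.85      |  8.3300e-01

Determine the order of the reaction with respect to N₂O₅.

first order (1)

Step 1: Compare trials to find order n where rate₂/rate₁ = ([N₂O₅]₂/[N₂O₅]₁)^n
Step 2: rate₂/rate₁ = 2.3520e-01/1.3720e-01 = 1.714
Step 3: [N₂O₅]₂/[N₂O₅]₁ = 0.24/0.14 = 1.714
Step 4: n = ln(1.714)/ln(1.714) = 1.00 ≈ 1
Step 5: The reaction is first order in N₂O₅.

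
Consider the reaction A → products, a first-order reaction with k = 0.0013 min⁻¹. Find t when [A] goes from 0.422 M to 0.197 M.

586 min

Step 1: For first-order: t = ln([A]₀/[A])/k
Step 2: t = ln(0.422/0.197)/0.0013
Step 3: t = ln(2.142)/0.0013
Step 4: t = 0.7618/0.0013 = 586 min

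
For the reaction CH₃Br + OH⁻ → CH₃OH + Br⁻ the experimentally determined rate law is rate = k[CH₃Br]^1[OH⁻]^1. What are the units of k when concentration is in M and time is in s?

M⁻¹·s⁻¹

Step 1: Overall order = 1 + 1 = 2.
Step 2: rate has units M·s⁻¹; [CH₃Br]^1[OH⁻]^1 has units M^2.
Step 3: k = rate/([CH₃Br]^1[OH⁻]^1), so units of k = M^(1-2)·s⁻¹ = M⁻¹·s⁻¹.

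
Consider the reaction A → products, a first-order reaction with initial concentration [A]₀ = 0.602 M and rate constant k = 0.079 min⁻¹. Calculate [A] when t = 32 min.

0.04805 M

Step 1: For a first-order reaction: [A] = [A]₀ × e^(-kt)
Step 2: [A] = 0.602 × e^(-0.079 × 32)
Step 3: [A] = 0.602 × e^(-2.528)
Step 4: [A] = 0.602 × 0.0798185 = 0.04805 M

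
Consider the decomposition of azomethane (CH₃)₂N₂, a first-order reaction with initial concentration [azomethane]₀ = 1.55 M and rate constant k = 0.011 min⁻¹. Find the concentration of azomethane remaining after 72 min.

0.7021 M

Step 1: For a first-order reaction: [azomethane] = [azomethane]₀ × e^(-kt)
Step 2: [azomethane] = 1.55 × e^(-0.011 × 72)
Step 3: [azomethane] = 1.55 × e^(-0.792)
Step 4: [azomethane] = 1.55 × 0.452938 = 0.7021 M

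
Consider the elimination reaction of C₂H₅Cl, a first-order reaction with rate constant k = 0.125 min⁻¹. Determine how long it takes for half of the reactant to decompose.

5.545 min

Step 1: For a first-order reaction, t₁/₂ = ln(2)/k
Step 2: t₁/₂ = ln(2)/0.125
Step 3: t₁/₂ = 0.6931/0.125 = 5.545 min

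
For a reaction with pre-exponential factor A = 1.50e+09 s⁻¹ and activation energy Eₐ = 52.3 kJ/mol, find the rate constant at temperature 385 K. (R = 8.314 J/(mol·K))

1.20e+02 s⁻¹

Step 1: Use the Arrhenius equation: k = A × exp(-Eₐ/RT)
Step 2: Convert Eₐ to J/mol: 52.3 kJ/mol = 52300 J/mol
Step 3: Calculate the exponent: -Eₐ/(RT) = -52300/(8.314 × 385) = -16.33921
Step 4: k = 1.50e+09 × exp(-16.33921)
Step 5: k = 1.50e+09 × 8.01625e-08 = 1.2024e+02 s⁻¹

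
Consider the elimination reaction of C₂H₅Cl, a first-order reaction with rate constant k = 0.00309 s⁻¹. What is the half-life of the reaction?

224.3 s

Step 1: For a first-order reaction, t₁/₂ = ln(2)/k
Step 2: t₁/₂ = ln(2)/0.00309
Step 3: t₁/₂ = 0.6931/0.00309 = 224.3 s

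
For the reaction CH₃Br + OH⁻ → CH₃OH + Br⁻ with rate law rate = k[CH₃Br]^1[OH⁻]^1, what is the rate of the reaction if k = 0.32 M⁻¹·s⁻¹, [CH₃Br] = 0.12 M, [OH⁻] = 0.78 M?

0.02995 M/s

Step 1: The rate law is rate = k[CH₃Br]^1[OH⁻]^1
Step 2: Substitute: rate = 0.32 × (0.12)^1 × (0.78)^1
Step 3: rate = 0.32 × 0.12 × 0.78 = 0.029952 M/s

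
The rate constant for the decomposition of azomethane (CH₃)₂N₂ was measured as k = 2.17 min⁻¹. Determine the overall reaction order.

first order (1)

Step 1: The units of k for an nth-order reaction are (concentration)^(1-n)·(time)⁻¹.
Step 2: Here k has units min⁻¹, so the concentration exponent is 0.
Step 3: 1 - n = 0 ⇒ n = 1. The reaction is first order.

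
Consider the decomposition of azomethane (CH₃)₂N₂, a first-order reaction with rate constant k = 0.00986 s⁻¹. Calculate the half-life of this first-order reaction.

70.3 s

Step 1: For a first-order reaction, t₁/₂ = ln(2)/k
Step 2: t₁/₂ = ln(2)/0.00986
Step 3: t₁/₂ = 0.6931/0.00986 = 70.3 s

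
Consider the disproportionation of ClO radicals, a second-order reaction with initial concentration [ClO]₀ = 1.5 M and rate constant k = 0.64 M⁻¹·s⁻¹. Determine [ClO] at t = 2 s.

0.5137 M

Step 1: For a second-order reaction: 1/[ClO] = 1/[ClO]₀ + kt
Step 2: 1/[ClO] = 1/1.5 + 0.64 × 2
Step 3: 1/[ClO] = 0.6667 + 1.28 = 1.947
Step 4: [ClO] = 1/1.947 = 0.5137 M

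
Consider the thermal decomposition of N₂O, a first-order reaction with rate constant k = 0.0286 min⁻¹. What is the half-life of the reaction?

24.24 min

Step 1: For a first-order reaction, t₁/₂ = ln(2)/k
Step 2: t₁/₂ = ln(2)/0.0286
Step 3: t₁/₂ = 0.6931/0.0286 = 24.24 min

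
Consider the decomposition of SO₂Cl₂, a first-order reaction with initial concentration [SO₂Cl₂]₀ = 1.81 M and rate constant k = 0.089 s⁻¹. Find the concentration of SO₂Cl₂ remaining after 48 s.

0.02526 M

Step 1: For a first-order reaction: [SO₂Cl₂] = [SO₂Cl₂]₀ × e^(-kt)
Step 2: [SO₂Cl₂] = 1.81 × e^(-0.089 × 48)
Step 3: [SO₂Cl₂] = 1.81 × e^(-4.272)
Step 4: [SO₂Cl₂] = 1.81 × 0.0139538 = 0.02526 M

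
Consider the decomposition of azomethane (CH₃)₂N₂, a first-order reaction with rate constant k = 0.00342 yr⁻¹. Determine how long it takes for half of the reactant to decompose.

202.7 yr

Step 1: For a first-order reaction, t₁/₂ = ln(2)/k
Step 2: t₁/₂ = ln(2)/0.00342
Step 3: t₁/₂ = 0.6931/0.00342 = 202.7 yr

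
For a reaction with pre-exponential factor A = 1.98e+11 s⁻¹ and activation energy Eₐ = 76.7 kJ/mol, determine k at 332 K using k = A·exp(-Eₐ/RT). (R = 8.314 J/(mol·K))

1.69e-01 s⁻¹

Step 1: Use the Arrhenius equation: k = A × exp(-Eₐ/RT)
Step 2: Convert Eₐ to J/mol: 76.7 kJ/mol = 76700 J/mol
Step 3: Calculate the exponent: -Eₐ/(RT) = -76700/(8.314 × 332) = -27.78736
Step 4: k = 1.98e+11 × exp(-27.78736)
Step 5: k = 1.98e+11 × 8.55269e-13 = 1.6934e-01 s⁻¹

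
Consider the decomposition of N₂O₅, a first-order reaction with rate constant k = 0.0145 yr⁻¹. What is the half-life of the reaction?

47.8 yr

Step 1: For a first-order reaction, t₁/₂ = ln(2)/k
Step 2: t₁/₂ = ln(2)/0.0145
Step 3: t₁/₂ = 0.6931/0.0145 = 47.8 yr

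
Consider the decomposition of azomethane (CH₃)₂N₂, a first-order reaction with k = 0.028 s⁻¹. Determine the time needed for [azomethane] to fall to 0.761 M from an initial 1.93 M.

33.24 s

Step 1: For first-order: t = ln([azomethane]₀/[azomethane])/k
Step 2: t = ln(1.93/0.761)/0.028
Step 3: t = ln(2.536)/0.028
Step 4: t = 0.9306/0.028 = 33.24 s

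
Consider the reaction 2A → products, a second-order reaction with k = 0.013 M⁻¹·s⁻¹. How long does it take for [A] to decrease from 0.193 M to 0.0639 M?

805.2 s

Step 1: For second-order: t = (1/[A] - 1/[A]₀)/k
Step 2: t = (1/0.0639 - 1/0.193)/0.013
Step 3: t = (15.65 - 5.181)/0.013
Step 4: t = 10.47/0.013 = 805.2 s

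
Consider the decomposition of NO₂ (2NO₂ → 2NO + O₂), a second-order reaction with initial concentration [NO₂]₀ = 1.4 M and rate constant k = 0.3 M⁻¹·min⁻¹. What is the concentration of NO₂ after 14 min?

0.2035 M

Step 1: For a second-order reaction: 1/[NO₂] = 1/[NO₂]₀ + kt
Step 2: 1/[NO₂] = 1/1.4 + 0.3 × 14
Step 3: 1/[NO₂] = 0.7143 + 4.2 = 4.914
Step 4: [NO₂] = 1/4.914 = 0.2035 M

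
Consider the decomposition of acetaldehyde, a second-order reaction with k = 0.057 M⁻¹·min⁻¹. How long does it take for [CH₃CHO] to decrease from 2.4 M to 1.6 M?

3.655 min

Step 1: For second-order: t = (1/[CH₃CHO] - 1/[CH₃CHO]₀)/k
Step 2: t = (1/1.6 - 1/2.4)/0.057
Step 3: t = (0.625 - 0.4167)/0.057
Step 4: t = 0.2083/0.057 = 3.655 min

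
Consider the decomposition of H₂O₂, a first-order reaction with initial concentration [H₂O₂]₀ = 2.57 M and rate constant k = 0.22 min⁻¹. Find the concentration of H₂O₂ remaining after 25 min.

0.0105 M

Step 1: For a first-order reaction: [H₂O₂] = [H₂O₂]₀ × e^(-kt)
Step 2: [H₂O₂] = 2.57 × e^(-0.22 × 25)
Step 3: [H₂O₂] = 2.57 × e^(-5.5)
Step 4: [H₂O₂] = 2.57 × 0.00408677 = 0.0105 M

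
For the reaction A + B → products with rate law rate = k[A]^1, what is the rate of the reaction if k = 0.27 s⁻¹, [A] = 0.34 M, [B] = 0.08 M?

0.0918 M/s

Step 1: The rate law is rate = k[A]^1
Step 2: Note that the rate does not depend on [B] (zero order in B).
Step 3: rate = 0.27 × (0.34)^1 = 0.0918 M/s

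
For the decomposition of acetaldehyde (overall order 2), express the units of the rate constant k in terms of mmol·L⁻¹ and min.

(mmol·L⁻¹)⁻¹·min⁻¹

Step 1: For overall order n, rate = k × (concentration)^n.
Step 2: Rate has units mmol·L⁻¹·min⁻¹; concentration term has units (mmol·L⁻¹)^2.
Step 3: k = rate / (concentration)^n, so units of k = (mmol·L⁻¹)^(1-2)·min⁻¹ = (mmol·L⁻¹)⁻¹·min⁻¹.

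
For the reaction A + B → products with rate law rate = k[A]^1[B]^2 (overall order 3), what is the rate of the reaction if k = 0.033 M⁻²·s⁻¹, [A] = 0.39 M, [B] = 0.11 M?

0.0001557 M/s

Step 1: The rate law is rate = k[A]^1[B]^2, overall order = 1+2 = 3
Step 2: Substitute values: rate = 0.033 × (0.39)^1 × (0.11)^2
Step 3: rate = 0.033 × 0.39 × 0.0121 = 0.000155727 M/s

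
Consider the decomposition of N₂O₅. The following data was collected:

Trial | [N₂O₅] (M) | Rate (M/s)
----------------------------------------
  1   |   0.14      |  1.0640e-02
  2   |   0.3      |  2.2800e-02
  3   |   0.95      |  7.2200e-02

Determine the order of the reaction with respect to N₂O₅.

first order (1)

Step 1: Compare trials to find order n where rate₂/rate₁ = ([N₂O₅]₂/[N₂O₅]₁)^n
Step 2: rate₂/rate₁ = 2.2800e-02/1.0640e-02 = 2.143
Step 3: [N₂O₅]₂/[N₂O₅]₁ = 0.3/0.14 = 2.143
Step 4: n = ln(2.143)/ln(2.143) = 1.00 ≈ 1
Step 5: The reaction is first order in N₂O₅.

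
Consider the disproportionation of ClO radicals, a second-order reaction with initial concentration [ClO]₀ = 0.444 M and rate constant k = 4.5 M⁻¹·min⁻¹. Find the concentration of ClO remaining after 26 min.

0.008386 M

Step 1: For a second-order reaction: 1/[ClO] = 1/[ClO]₀ + kt
Step 2: 1/[ClO] = 1/0.444 + 4.5 × 26
Step 3: 1/[ClO] = 2.252 + 117 = 119.3
Step 4: [ClO] = 1/119.3 = 0.008386 M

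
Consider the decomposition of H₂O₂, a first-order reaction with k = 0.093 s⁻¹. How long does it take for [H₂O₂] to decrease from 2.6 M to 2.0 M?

2.821 s

Step 1: For first-order: t = ln([H₂O₂]₀/[H₂O₂])/k
Step 2: t = ln(2.6/2.0)/0.093
Step 3: t = ln(1.3)/0.093
Step 4: t = 0.2624/0.093 = 2.821 s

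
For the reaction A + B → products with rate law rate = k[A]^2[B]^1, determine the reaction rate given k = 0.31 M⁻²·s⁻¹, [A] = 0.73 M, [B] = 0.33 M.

0.05452 M/s

Step 1: The rate law is rate = k[A]^2[B]^1
Step 2: Substitute: rate = 0.31 × (0.73)^2 × (0.33)^1
Step 3: rate = 0.31 × 0.5329 × 0.33 = 0.0545157 M/s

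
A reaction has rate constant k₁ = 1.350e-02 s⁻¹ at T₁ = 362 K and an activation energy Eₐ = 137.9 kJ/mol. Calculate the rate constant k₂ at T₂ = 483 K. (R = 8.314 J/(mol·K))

1.304e+03 s⁻¹

Step 1: Use the two-temperature Arrhenius form: ln(k₂/k₁) = -Eₐ/R × (1/T₂ - 1/T₁)
Step 2: Convert Eₐ to J/mol: 137.9 kJ/mol = 137900 J/mol
Step 3: 1/T₂ - 1/T₁ = 1/483 - 1/362 = -6.920376e-04 K⁻¹
Step 4: ln(k₂/k₁) = -137900/8.314 × -6.920376e-04 = 11.47847
Step 5: k₂ = k₁ × exp(11.47847) = 1.350e-02 × 9.66131e+04 = 1.304e+03 s⁻¹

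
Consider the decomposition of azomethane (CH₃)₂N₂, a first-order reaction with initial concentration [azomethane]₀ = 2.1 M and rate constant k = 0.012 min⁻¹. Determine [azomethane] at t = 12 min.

1.818 M

Step 1: For a first-order reaction: [azomethane] = [azomethane]₀ × e^(-kt)
Step 2: [azomethane] = 2.1 × e^(-0.012 × 12)
Step 3: [azomethane] = 2.1 × e^(-0.144)
Step 4: [azomethane] = 2.1 × 0.865888 = 1.818 M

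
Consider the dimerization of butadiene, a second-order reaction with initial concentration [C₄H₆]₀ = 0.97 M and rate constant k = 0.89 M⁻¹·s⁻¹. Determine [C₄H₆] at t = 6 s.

0.157 M

Step 1: For a second-order reaction: 1/[C₄H₆] = 1/[C₄H₆]₀ + kt
Step 2: 1/[C₄H₆] = 1/0.97 + 0.89 × 6
Step 3: 1/[C₄H₆] = 1.031 + 5.34 = 6.371
Step 4: [C₄H₆] = 1/6.371 = 0.157 M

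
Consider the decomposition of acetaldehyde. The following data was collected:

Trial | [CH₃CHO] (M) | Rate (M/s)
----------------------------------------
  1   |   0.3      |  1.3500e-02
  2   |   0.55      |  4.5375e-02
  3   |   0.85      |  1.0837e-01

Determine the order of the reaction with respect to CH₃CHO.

second order (2)

Step 1: Compare trials to find order n where rate₂/rate₁ = ([CH₃CHO]₂/[CH₃CHO]₁)^n
Step 2: rate₂/rate₁ = 4.5375e-02/1.3500e-02 = 3.361
Step 3: [CH₃CHO]₂/[CH₃CHO]₁ = 0.55/0.3 = 1.833
Step 4: n = ln(3.361)/ln(1.833) = 2.00 ≈ 2
Step 5: The reaction is second order in CH₃CHO.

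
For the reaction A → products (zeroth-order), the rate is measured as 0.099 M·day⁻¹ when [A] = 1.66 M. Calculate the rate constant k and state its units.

0.099 M·day⁻¹

Step 1: For a zeroth-order reaction, rate = k (independent of concentration).
Step 2: k = rate = 0.099 M·day⁻¹.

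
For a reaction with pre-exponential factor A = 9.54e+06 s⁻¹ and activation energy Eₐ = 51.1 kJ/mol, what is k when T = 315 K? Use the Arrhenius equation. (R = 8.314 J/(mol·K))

3.20e-02 s⁻¹

Step 1: Use the Arrhenius equation: k = A × exp(-Eₐ/RT)
Step 2: Convert Eₐ to J/mol: 51.1 kJ/mol = 51100 J/mol
Step 3: Calculate the exponent: -Eₐ/(RT) = -51100/(8.314 × 315) = -19.51193
Step 4: k = 9.54e+06 × exp(-19.51193)
Step 5: k = 9.54e+06 × 3.35797e-09 = 3.2035e-02 s⁻¹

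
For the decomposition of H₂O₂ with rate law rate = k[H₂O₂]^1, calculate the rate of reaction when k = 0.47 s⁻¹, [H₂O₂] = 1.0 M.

0.47 M/s

Step 1: Identify the rate law: rate = k[H₂O₂]^1
Step 2: Substitute values: rate = 0.47 × (1.0)^1
Step 3: Calculate: rate = 0.47 × 1 = 0.47 M/s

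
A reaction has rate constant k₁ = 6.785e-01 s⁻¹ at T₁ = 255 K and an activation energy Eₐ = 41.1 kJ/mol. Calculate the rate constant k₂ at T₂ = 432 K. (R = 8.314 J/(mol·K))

1.910e+03 s⁻¹

Step 1: Use the two-temperature Arrhenius form: ln(k₂/k₁) = -Eₐ/R × (1/T₂ - 1/T₁)
Step 2: Convert Eₐ to J/mol: 41.1 kJ/mol = 41100 J/mol
Step 3: 1/T₂ - 1/T₁ = 1/432 - 1/255 = -1.606754e-03 K⁻¹
Step 4: ln(k₂/k₁) = -41100/8.314 × -1.606754e-03 = 7.94294
Step 5: k₂ = k₁ × exp(7.94294) = 6.785e-01 × 2.81563e+03 = 1.910e+03 s⁻¹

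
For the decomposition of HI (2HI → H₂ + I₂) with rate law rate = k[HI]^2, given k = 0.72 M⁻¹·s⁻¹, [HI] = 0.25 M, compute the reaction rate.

0.045 M/s

Step 1: Identify the rate law: rate = k[HI]^2
Step 2: Substitute values: rate = 0.72 × (0.25)^2
Step 3: Calculate: rate = 0.72 × 0.0625 = 0.045 M/s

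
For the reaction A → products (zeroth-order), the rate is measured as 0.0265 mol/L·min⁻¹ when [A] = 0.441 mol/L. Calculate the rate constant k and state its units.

0.0265 mol/L·min⁻¹

Step 1: For a zeroth-order reaction, rate = k (independent of concentration).
Step 2: k = rate = 0.0265 mol/L·min⁻¹.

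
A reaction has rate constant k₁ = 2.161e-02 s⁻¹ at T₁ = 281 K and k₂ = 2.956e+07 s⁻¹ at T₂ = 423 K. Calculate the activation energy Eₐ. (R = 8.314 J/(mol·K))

146.4 kJ/mol

Step 1: Use the two-temperature Arrhenius form: ln(k₂/k₁) = -Eₐ/R × (1/T₂ - 1/T₁)
Step 2: ln(k₂/k₁) = ln(2.956e+07/2.161e-02) = ln(1.36789e+09) = 21.0365
Step 3: 1/T₂ - 1/T₁ = 1/423 - 1/281 = -1.194653e-03 K⁻¹
Step 4: Eₐ = -R × ln(k₂/k₁) / (1/T₂ - 1/T₁) = -8.314 × 21.0365 / -1.194653e-03
Step 5: Eₐ = 1.4640e+05 J/mol = 146.4 kJ/mol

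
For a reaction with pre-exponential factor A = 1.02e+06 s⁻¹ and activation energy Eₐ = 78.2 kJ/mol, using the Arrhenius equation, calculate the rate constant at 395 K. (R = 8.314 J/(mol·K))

4.65e-05 s⁻¹

Step 1: Use the Arrhenius equation: k = A × exp(-Eₐ/RT)
Step 2: Convert Eₐ to J/mol: 78.2 kJ/mol = 78200 J/mol
Step 3: Calculate the exponent: -Eₐ/(RT) = -78200/(8.314 × 395) = -23.81221
Step 4: k = 1.02e+06 × exp(-23.81221)
Step 5: k = 1.02e+06 × 4.55500e-11 = 4.6461e-05 s⁻¹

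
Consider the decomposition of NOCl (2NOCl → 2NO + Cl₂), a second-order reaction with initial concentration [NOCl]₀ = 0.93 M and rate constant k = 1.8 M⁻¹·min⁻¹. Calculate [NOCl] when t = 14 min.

0.03806 M

Step 1: For a second-order reaction: 1/[NOCl] = 1/[NOCl]₀ + kt
Step 2: 1/[NOCl] = 1/0.93 + 1.8 × 14
Step 3: 1/[NOCl] = 1.075 + 25.2 = 26.28
Step 4: [NOCl] = 1/26.28 = 0.03806 M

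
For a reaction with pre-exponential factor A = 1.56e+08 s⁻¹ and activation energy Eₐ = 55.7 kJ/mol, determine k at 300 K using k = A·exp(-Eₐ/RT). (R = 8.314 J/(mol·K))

3.12e-02 s⁻¹

Step 1: Use the Arrhenius equation: k = A × exp(-Eₐ/RT)
Step 2: Convert Eₐ to J/mol: 55.7 kJ/mol = 55700 J/mol
Step 3: Calculate the exponent: -Eₐ/(RT) = -55700/(8.314 × 300) = -22.33181
Step 4: k = 1.56e+08 × exp(-22.33181)
Step 5: k = 1.56e+08 × 2.00179e-10 = 3.1228e-02 s⁻¹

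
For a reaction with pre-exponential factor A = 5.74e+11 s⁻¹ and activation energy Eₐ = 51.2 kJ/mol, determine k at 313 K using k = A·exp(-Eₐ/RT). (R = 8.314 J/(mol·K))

1.64e+03 s⁻¹

Step 1: Use the Arrhenius equation: k = A × exp(-Eₐ/RT)
Step 2: Convert Eₐ to J/mol: 51.2 kJ/mol = 51200 J/mol
Step 3: Calculate the exponent: -Eₐ/(RT) = -51200/(8.314 × 313) = -19.67504
Step 4: k = 5.74e+11 × exp(-19.67504)
Step 5: k = 5.74e+11 × 2.85259e-09 = 1.6374e+03 s⁻¹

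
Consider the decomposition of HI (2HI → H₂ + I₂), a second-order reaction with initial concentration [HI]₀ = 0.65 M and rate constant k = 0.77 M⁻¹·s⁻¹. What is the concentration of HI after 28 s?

0.04329 M

Step 1: For a second-order reaction: 1/[HI] = 1/[HI]₀ + kt
Step 2: 1/[HI] = 1/0.65 + 0.77 × 28
Step 3: 1/[HI] = 1.538 + 21.56 = 23.1
Step 4: [HI] = 1/23.1 = 0.04329 M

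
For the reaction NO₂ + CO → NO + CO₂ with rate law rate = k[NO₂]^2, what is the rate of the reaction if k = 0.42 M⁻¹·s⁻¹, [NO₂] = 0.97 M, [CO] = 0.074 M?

0.3952 M/s

Step 1: The rate law is rate = k[NO₂]^2
Step 2: Note that the rate does not depend on [CO] (zero order in CO).
Step 3: rate = 0.42 × (0.97)^2 = 0.395178 M/s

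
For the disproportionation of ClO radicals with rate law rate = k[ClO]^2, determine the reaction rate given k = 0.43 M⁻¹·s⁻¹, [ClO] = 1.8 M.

1.393 M/s

Step 1: Identify the rate law: rate = k[ClO]^2
Step 2: Substitute values: rate = 0.43 × (1.8)^2
Step 3: Calculate: rate = 0.43 × 3.24 = 1.3932 M/s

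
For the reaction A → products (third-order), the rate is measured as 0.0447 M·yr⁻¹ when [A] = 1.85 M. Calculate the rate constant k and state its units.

0.00706 M⁻²·yr⁻¹

Step 1: rate = k[A]^3, so k = rate / [A]^3.
Step 2: k = 0.0447 / (1.85)^3 = 0.0447 / 6.332.
Step 3: k = 0.00706 M⁻²·yr⁻¹.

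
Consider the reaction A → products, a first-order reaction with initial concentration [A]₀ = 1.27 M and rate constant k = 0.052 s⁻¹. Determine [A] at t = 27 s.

0.3119 M

Step 1: For a first-order reaction: [A] = [A]₀ × e^(-kt)
Step 2: [A] = 1.27 × e^(-0.052 × 27)
Step 3: [A] = 1.27 × e^(-1.404)
Step 4: [A] = 1.27 × 0.245613 = 0.3119 M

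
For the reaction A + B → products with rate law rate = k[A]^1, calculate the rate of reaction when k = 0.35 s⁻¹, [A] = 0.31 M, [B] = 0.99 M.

0.1085 M/s

Step 1: The rate law is rate = k[A]^1
Step 2: Note that the rate does not depend on [B] (zero order in B).
Step 3: rate = 0.35 × (0.31)^1 = 0.1085 M/s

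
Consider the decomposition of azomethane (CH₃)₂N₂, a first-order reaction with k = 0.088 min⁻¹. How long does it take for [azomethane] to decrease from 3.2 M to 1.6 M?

7.877 min

Step 1: For first-order: t = ln([azomethane]₀/[azomethane])/k
Step 2: t = ln(3.2/1.6)/0.088
Step 3: t = ln(2)/0.088
Step 4: t = 0.6931/0.088 = 7.877 min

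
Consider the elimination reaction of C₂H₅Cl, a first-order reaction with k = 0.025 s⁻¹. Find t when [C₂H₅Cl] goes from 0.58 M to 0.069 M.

85.16 s

Step 1: For first-order: t = ln([C₂H₅Cl]₀/[C₂H₅Cl])/k
Step 2: t = ln(0.58/0.069)/0.025
Step 3: t = ln(8.406)/0.025
Step 4: t = 2.129/0.025 = 85.16 s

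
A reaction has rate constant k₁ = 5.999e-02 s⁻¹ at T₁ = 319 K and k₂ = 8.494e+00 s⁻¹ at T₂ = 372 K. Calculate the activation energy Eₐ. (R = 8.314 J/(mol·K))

92.2 kJ/mol

Step 1: Use the two-temperature Arrhenius form: ln(k₂/k₁) = -Eₐ/R × (1/T₂ - 1/T₁)
Step 2: ln(k₂/k₁) = ln(8.494e+00/5.999e-02) = ln(141.59) = 4.95294
Step 3: 1/T₂ - 1/T₁ = 1/372 - 1/319 = -4.466242e-04 K⁻¹
Step 4: Eₐ = -R × ln(k₂/k₁) / (1/T₂ - 1/T₁) = -8.314 × 4.95294 / -4.466242e-04
Step 5: Eₐ = 9.2200e+04 J/mol = 92.2 kJ/mol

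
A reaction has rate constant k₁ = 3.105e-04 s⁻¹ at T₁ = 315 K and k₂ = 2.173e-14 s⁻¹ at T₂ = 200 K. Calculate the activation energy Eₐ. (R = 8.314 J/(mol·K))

106.5 kJ/mol

Step 1: Use the two-temperature Arrhenius form: ln(k₂/k₁) = -Eₐ/R × (1/T₂ - 1/T₁)
Step 2: ln(k₂/k₁) = ln(2.173e-14/3.105e-04) = ln(6.99839e-11) = -23.3828
Step 3: 1/T₂ - 1/T₁ = 1/200 - 1/315 = 1.825397e-03 K⁻¹
Step 4: Eₐ = -R × ln(k₂/k₁) / (1/T₂ - 1/T₁) = -8.314 × -23.3828 / 1.825397e-03
Step 5: Eₐ = 1.0650e+05 J/mol = 106.5 kJ/mol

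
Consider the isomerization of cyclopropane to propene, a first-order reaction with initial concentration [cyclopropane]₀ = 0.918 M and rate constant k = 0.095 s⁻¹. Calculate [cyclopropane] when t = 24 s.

0.0939 M

Step 1: For a first-order reaction: [cyclopropane] = [cyclopropane]₀ × e^(-kt)
Step 2: [cyclopropane] = 0.918 × e^(-0.095 × 24)
Step 3: [cyclopropane] = 0.918 × e^(-2.28)
Step 4: [cyclopropane] = 0.918 × 0.102284 = 0.0939 M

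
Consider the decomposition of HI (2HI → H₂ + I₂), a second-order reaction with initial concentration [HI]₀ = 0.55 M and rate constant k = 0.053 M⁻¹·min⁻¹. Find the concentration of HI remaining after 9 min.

0.4357 M

Step 1: For a second-order reaction: 1/[HI] = 1/[HI]₀ + kt
Step 2: 1/[HI] = 1/0.55 + 0.053 × 9
Step 3: 1/[HI] = 1.818 + 0.477 = 2.295
Step 4: [HI] = 1/2.295 = 0.4357 M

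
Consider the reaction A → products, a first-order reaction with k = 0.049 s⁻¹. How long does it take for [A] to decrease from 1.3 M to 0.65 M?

14.15 s

Step 1: For first-order: t = ln([A]₀/[A])/k
Step 2: t = ln(1.3/0.65)/0.049
Step 3: t = ln(2)/0.049
Step 4: t = 0.6931/0.049 = 14.15 s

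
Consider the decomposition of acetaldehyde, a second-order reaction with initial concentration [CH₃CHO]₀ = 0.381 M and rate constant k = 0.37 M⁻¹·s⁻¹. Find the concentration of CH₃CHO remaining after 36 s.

0.06272 M

Step 1: For a second-order reaction: 1/[CH₃CHO] = 1/[CH₃CHO]₀ + kt
Step 2: 1/[CH₃CHO] = 1/0.381 + 0.37 × 36
Step 3: 1/[CH₃CHO] = 2.625 + 13.32 = 15.94
Step 4: [CH₃CHO] = 1/15.94 = 0.06272 M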